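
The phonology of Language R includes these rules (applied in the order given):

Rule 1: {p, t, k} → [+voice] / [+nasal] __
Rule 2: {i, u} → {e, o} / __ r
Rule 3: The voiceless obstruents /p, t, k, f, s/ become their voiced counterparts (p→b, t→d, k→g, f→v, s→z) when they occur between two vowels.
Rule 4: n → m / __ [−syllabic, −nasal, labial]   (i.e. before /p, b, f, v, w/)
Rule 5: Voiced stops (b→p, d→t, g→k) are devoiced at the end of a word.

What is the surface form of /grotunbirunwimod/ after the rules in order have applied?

Rule 1 (post-nasal voicing): no segment meets the environment; /grotunbirunwimod/ is unchanged.
Rule 2 (pre-rhotic lowering): /i/ is a high vowel immediately before /r/, so it lowers to [e]. /grotunbirunwimod/ → grotunberunwimod.
Rule 3 (intervocalic voicing): /t/ is a voiceless obstruent between vowels /o/ and /u/, so it voices to [d]. /grotunberunwimod/ → grodunberunwimod.
Rule 4 (nasal place assimilation): /n/ precedes the labial consonant /b/, so it assimilates in place to [m]. /n/ precedes the labial consonant /w/, so it assimilates in place to [m]. /grodunberunwimod/ → grodumberumwimod.
Rule 5 (final devoicing): /d/ is a voiced stop in word-final position, so it devoices to [t]. /grodumberumwimod/ → grodumberumwimot.

grodumberumwimot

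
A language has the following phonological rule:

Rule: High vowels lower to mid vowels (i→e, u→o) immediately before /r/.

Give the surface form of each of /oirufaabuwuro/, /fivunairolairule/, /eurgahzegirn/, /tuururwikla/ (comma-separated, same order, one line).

/oirufaabuwuro/: /i/ is a high vowel immediately before /r/, so it lowers to [e]. /u/ is a high vowel immediately before /r/, so it lowers to [o]. → [oerufaabuworo].
/fivunairolairule/: /i/ is a high vowel immediately before /r/, so it lowers to [e]. /i/ is a high vowel immediately before /r/, so it lowers to [e]. → [fivunaerolaerule].
/eurgahzegirn/: /u/ is a high vowel immediately before /r/, so it lowers to [o]. /i/ is a high vowel immediately before /r/, so it lowers to [e]. → [eorgahzegern].
/tuururwikla/: /u/ is a high vowel immediately before /r/, so it lowers to [o]. /u/ is a high vowel immediately before /r/, so it lowers to [o]. → [tuororwikla].

oerufaabuworo, fivunaerolaerule, eorgahzegern, tuororwikla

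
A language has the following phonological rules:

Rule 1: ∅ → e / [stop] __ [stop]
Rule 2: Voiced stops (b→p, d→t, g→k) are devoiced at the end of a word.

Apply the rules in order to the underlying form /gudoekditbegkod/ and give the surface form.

Rule 1 (stop-cluster e-epenthesis): /k/ and /d/ form a stop–stop cluster, so [e] is inserted between them. /t/ and /b/ form a stop–stop cluster, so [e] is inserted between them. /g/ and /k/ form a stop–stop cluster, so [e] is inserted between them. /gudoekditbegkod/ → gudoekeditebegekod.
Rule 2 (final devoicing): /d/ is a voiced stop in word-final position, so it devoices to [t]. /gudoekeditebegekod/ → gudoekeditebegekot.

gudoekeditebegekot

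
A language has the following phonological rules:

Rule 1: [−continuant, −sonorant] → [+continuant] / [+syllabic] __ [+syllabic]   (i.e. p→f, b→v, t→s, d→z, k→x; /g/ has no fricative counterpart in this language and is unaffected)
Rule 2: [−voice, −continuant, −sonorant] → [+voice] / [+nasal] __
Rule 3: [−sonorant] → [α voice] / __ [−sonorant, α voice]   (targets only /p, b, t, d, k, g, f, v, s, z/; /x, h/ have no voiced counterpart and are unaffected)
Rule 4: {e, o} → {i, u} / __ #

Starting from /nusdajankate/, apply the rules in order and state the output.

Rule 1 (intervocalic spirantization): /t/ is a stop between vowels /a/ and /e/, so it spirantizes to the fricative [s]. /nusdajankate/ → nusdajankase.
Rule 2 (post-nasal voicing): /k/ is a voiceless stop immediately after the nasal /n/, so it voices to [g]. /nusdajankase/ → nusdajangase.
Rule 3 (regressive voicing assimilation): /s/ precedes the voiced obstruent /d/, so it voices to [z] by assimilation. /nusdajangase/ → nuzdajangase.
Rule 4 (final vowel raising): /e/ is a mid vowel in word-final position, so it raises to [i]. /nuzdajangase/ → nuzdajangasi.

nuzdajangasi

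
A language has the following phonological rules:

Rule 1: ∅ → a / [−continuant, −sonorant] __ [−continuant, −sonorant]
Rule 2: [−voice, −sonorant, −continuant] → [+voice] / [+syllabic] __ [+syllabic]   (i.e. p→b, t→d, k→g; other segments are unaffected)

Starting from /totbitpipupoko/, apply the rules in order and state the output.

todabidabibubogo

Rule 1 (stop-cluster a-epenthesis): /t/ and /b/ form a stop–stop cluster, so [a] is inserted between them. /t/ and /p/ form a stop–stop cluster, so [a] is inserted between them. /totbitpipupoko/ → totabitapipupoko.
Rule 2 (intervocalic voicing): /t/ is a voiceless stop between vowels /o/ and /a/, so it voices to [d]. /t/ is a voiceless stop between vowels /i/ and /a/, so it voices to [d]. /p/ is a voiceless stop between vowels /a/ and /i/, so it voices to [b]. /p/ is a voiceless stop between vowels /i/ and /u/, so it voices to [b]. /p/ is a voiceless stop between vowels /u/ and /o/, so it voices to [b]. /k/ is a voiceless stop between vowels /o/ and /o/, so it voices to [g]. /totabitapipupoko/ → todabidabibubogo.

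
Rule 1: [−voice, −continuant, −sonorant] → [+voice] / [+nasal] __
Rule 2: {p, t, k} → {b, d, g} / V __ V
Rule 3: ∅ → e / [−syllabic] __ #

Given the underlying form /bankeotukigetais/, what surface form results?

bangeodugigedaise

Rule 1 (post-nasal voicing): /k/ is a voiceless stop immediately after the nasal /n/, so it voices to [g]. /bankeotukigetais/ → bangeotukigetais.
Rule 2 (intervocalic voicing): /t/ is a voiceless stop between vowels /o/ and /u/, so it voices to [d]. /k/ is a voiceless stop between vowels /u/ and /i/, so it voices to [g]. /t/ is a voiceless stop between vowels /e/ and /a/, so it voices to [d]. /bangeotukigetais/ → bangeodugigedais.
Rule 3 (final e-epenthesis): the form ends in the consonant /s/, so [e] is inserted word-finally. /bangeodugigedais/ → bangeodugigedaise.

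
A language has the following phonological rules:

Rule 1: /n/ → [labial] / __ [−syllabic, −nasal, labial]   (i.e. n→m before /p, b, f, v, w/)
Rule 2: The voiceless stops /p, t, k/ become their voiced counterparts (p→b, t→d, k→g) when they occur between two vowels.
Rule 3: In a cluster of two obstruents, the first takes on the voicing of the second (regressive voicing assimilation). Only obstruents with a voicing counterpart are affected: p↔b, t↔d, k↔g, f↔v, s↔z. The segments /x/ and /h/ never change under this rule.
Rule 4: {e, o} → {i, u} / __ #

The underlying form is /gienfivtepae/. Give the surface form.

giemfiftebai

Rule 1 (nasal place assimilation): /n/ precedes the labial consonant /f/, so it assimilates in place to [m]. /gienfivtepae/ → giemfivtepae.
Rule 2 (intervocalic voicing): /p/ is a voiceless stop between vowels /e/ and /a/, so it voices to [b]. /giemfivtepae/ → giemfivtebae.
Rule 3 (regressive voicing assimilation): /v/ precedes the voiceless obstruent /t/, so it devoices to [f] by assimilation. /giemfivtebae/ → giemfiftebae.
Rule 4 (final vowel raising): /e/ is a mid vowel in word-final position, so it raises to [i]. /giemfiftebae/ → giemfiftebai.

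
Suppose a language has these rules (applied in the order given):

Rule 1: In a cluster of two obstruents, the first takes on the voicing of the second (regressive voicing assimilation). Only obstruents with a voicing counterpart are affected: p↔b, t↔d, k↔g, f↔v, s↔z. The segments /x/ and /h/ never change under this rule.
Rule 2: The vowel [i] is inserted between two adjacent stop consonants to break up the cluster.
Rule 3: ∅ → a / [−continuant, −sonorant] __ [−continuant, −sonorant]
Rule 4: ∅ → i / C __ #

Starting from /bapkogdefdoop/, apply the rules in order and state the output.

bapikogidevdoopi

Rule 1 (regressive voicing assimilation): /f/ precedes the voiced obstruent /d/, so it voices to [v] by assimilation. /bapkogdefdoop/ → bapkogdevdoop.
Rule 2 (stop-cluster i-epenthesis): /p/ and /k/ form a stop–stop cluster, so [i] is inserted between them. /g/ and /d/ form a stop–stop cluster, so [i] is inserted between them. /bapkogdevdoop/ → bapikogidevdoop.
Rule 3 (stop-cluster a-epenthesis): no segment meets the environment; /bapikogidevdoop/ is unchanged.
Rule 4 (final i-epenthesis): the form ends in the consonant /p/, so [i] is inserted word-finally. /bapikogidevdoop/ → bapikogidevdoopi.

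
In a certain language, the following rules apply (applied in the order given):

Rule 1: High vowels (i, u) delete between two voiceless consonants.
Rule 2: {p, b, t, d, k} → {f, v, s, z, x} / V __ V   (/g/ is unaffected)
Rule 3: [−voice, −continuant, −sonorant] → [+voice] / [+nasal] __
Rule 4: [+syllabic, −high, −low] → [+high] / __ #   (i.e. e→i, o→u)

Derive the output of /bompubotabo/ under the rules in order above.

bombuvosavu

Rule 1 (high vowel syncope): no segment meets the environment; /bompubotabo/ is unchanged.
Rule 2 (intervocalic spirantization): /b/ is a stop between vowels /u/ and /o/, so it spirantizes to the fricative [v]. /t/ is a stop between vowels /o/ and /a/, so it spirantizes to the fricative [s]. /b/ is a stop between vowels /a/ and /o/, so it spirantizes to the fricative [v]. /bompubotabo/ → bompuvosavo.
Rule 3 (post-nasal voicing): /p/ is a voiceless stop immediately after the nasal /m/, so it voices to [b]. /bompuvosavo/ → bombuvosavo.
Rule 4 (final vowel raising): /o/ is a mid vowel in word-final position, so it raises to [u]. /bombuvosavo/ → bombuvosavu.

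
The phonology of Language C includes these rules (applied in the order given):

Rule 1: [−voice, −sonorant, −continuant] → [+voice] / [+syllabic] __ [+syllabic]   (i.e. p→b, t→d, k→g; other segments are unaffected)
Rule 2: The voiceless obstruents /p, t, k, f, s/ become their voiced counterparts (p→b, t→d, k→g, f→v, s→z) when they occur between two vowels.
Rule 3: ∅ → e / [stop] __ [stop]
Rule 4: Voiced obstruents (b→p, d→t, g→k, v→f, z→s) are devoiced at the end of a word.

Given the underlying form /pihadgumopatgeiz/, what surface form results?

Rule 1 (intervocalic voicing): /p/ is a voiceless stop between vowels /o/ and /a/, so it voices to [b]. /pihadgumopatgeiz/ → pihadgumobatgeiz.
Rule 2 (intervocalic voicing): no segment meets the environment; /pihadgumobatgeiz/ is unchanged.
Rule 3 (stop-cluster e-epenthesis): /d/ and /g/ form a stop–stop cluster, so [e] is inserted between them. /t/ and /g/ form a stop–stop cluster, so [e] is inserted between them. /pihadgumobatgeiz/ → pihadegumobategeiz.
Rule 4 (final devoicing): /z/ is a voiced obstruent in word-final position, so it devoices to [s]. /pihadegumobategeiz/ → pihadegumobategeis.

pihadegumobategeis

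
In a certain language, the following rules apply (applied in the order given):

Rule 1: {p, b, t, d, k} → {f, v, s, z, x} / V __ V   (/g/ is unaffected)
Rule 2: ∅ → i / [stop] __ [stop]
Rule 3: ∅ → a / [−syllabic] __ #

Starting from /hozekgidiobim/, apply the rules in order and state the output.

Rule 1 (intervocalic spirantization): /d/ is a stop between vowels /i/ and /i/, so it spirantizes to the fricative [z]. /b/ is a stop between vowels /o/ and /i/, so it spirantizes to the fricative [v]. /hozekgidiobim/ → hozekgiziovim.
Rule 2 (stop-cluster i-epenthesis): /k/ and /g/ form a stop–stop cluster, so [i] is inserted between them. /hozekgiziovim/ → hozekigiziovim.
Rule 3 (final a-epenthesis): the form ends in the consonant /m/, so [a] is inserted word-finally. /hozekigiziovim/ → hozekigiziovima.

hozekigiziovima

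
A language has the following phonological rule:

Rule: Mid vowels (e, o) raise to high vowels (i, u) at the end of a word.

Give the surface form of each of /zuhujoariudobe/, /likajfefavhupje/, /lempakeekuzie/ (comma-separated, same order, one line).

/zuhujoariudobe/: /e/ is a mid vowel in word-final position, so it raises to [i]. → [zuhujoariudobi].
/likajfefavhupje/: /e/ is a mid vowel in word-final position, so it raises to [i]. → [likajfefavhupji].
/lempakeekuzie/: /e/ is a mid vowel in word-final position, so it raises to [i]. → [lempakeekuzii].

zuhujoariudobi, likajfefavhupji, lempakeekuzii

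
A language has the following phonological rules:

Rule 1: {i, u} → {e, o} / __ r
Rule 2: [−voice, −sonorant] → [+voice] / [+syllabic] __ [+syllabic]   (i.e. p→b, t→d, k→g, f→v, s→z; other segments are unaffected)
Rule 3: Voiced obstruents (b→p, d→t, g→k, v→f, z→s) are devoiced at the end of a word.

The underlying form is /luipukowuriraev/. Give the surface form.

luibugoworeraef

Rule 1 (pre-rhotic lowering): /u/ is a high vowel immediately before /r/, so it lowers to [o]. /i/ is a high vowel immediately before /r/, so it lowers to [e]. /luipukowuriraev/ → luipukoworeraev.
Rule 2 (intervocalic voicing): /p/ is a voiceless obstruent between vowels /i/ and /u/, so it voices to [b]. /k/ is a voiceless obstruent between vowels /u/ and /o/, so it voices to [g]. /luipukoworeraev/ → luibugoworeraev.
Rule 3 (final devoicing): /v/ is a voiced obstruent in word-final position, so it devoices to [f]. /luibugoworeraev/ → luibugoworeraef.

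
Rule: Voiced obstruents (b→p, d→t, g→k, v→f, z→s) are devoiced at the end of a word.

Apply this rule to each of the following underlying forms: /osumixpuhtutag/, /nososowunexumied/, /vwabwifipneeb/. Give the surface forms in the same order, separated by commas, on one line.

osumixpuhtutak, nososowunexumiet, vwabwifipneep

/osumixpuhtutag/: /g/ is a voiced obstruent in word-final position, so it devoices to [k]. → [osumixpuhtutak].
/nososowunexumied/: /d/ is a voiced obstruent in word-final position, so it devoices to [t]. → [nososowunexumiet].
/vwabwifipneeb/: /b/ is a voiced obstruent in word-final position, so it devoices to [p]. → [vwabwifipneep].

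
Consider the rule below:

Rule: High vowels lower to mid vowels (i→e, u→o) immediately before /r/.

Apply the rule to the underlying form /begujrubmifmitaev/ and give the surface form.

begujrubmifmitaev

No segment of /begujrubmifmitaev/ meets the structural description of the rule, so the form surfaces unchanged.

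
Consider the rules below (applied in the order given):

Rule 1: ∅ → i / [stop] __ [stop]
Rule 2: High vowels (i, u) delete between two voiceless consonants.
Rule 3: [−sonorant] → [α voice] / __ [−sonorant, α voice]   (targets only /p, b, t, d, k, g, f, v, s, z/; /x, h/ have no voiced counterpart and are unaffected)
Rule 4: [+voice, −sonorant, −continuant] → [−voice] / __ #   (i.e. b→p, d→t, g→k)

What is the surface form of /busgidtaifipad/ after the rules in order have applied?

buzgiditaifpat

Rule 1 (stop-cluster i-epenthesis): /d/ and /t/ form a stop–stop cluster, so [i] is inserted between them. /busgidtaifipad/ → busgiditaifipad.
Rule 2 (high vowel syncope): /i/ is a high vowel flanked by voiceless consonants /f/ and /p/, so it deletes. /busgiditaifipad/ → busgiditaifpad.
Rule 3 (regressive voicing assimilation): /s/ precedes the voiced obstruent /g/, so it voices to [z] by assimilation. /busgiditaifpad/ → buzgiditaifpad.
Rule 4 (final devoicing): /d/ is a voiced stop in word-final position, so it devoices to [t]. /buzgiditaifpad/ → buzgiditaifpat.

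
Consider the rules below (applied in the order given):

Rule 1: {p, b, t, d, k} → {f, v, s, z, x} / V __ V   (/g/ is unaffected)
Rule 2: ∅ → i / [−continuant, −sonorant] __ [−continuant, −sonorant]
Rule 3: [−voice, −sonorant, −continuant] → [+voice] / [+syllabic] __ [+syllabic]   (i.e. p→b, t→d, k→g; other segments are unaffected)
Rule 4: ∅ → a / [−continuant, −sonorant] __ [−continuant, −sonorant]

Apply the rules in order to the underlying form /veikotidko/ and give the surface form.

Rule 1 (intervocalic spirantization): /k/ is a stop between vowels /i/ and /o/, so it spirantizes to the fricative [x]. /t/ is a stop between vowels /o/ and /i/, so it spirantizes to the fricative [s]. /veikotidko/ → veixosidko.
Rule 2 (stop-cluster i-epenthesis): /d/ and /k/ form a stop–stop cluster, so [i] is inserted between them. /veixosidko/ → veixosidiko.
Rule 3 (intervocalic voicing): /k/ is a voiceless stop between vowels /i/ and /o/, so it voices to [g]. /veixosidiko/ → veixosidigo.
Rule 4 (stop-cluster a-epenthesis): no segment meets the environment; /veixosidigo/ is unchanged.

veixosidigo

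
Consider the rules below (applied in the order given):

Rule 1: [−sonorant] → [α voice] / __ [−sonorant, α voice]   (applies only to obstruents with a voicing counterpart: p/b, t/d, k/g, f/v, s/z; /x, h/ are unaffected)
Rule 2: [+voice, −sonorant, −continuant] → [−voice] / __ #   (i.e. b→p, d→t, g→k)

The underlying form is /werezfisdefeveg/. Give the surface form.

Rule 1 (regressive voicing assimilation): /z/ precedes the voiceless obstruent /f/, so it devoices to [s] by assimilation. /s/ precedes the voiced obstruent /d/, so it voices to [z] by assimilation. /werezfisdefeveg/ → weresfizdefeveg.
Rule 2 (final devoicing): /g/ is a voiced stop in word-final position, so it devoices to [k]. /weresfizdefeveg/ → weresfizdefevek.

weresfizdefevek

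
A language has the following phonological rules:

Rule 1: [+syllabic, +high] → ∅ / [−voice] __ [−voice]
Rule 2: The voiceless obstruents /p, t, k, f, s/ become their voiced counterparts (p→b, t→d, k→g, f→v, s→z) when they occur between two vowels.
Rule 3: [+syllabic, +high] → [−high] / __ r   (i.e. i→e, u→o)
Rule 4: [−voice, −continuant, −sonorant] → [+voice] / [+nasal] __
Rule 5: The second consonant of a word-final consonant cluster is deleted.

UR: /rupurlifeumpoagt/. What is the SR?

Rule 1 (high vowel syncope): no segment meets the environment; /rupurlifeumpoagt/ is unchanged.
Rule 2 (intervocalic voicing): /p/ is a voiceless obstruent between vowels /u/ and /u/, so it voices to [b]. /f/ is a voiceless obstruent between vowels /i/ and /e/, so it voices to [v]. /rupurlifeumpoagt/ → ruburliveumpoagt.
Rule 3 (pre-rhotic lowering): /u/ is a high vowel immediately before /r/, so it lowers to [o]. /ruburliveumpoagt/ → ruborliveumpoagt.
Rule 4 (post-nasal voicing): /p/ is a voiceless stop immediately after the nasal /m/, so it voices to [b]. /ruborliveumpoagt/ → ruborliveumboagt.
Rule 5 (final cluster simplification): /t/ is the second consonant of a word-final cluster /gt/, so it deletes. /ruborliveumboagt/ → ruborliveumboag.

ruborliveumboag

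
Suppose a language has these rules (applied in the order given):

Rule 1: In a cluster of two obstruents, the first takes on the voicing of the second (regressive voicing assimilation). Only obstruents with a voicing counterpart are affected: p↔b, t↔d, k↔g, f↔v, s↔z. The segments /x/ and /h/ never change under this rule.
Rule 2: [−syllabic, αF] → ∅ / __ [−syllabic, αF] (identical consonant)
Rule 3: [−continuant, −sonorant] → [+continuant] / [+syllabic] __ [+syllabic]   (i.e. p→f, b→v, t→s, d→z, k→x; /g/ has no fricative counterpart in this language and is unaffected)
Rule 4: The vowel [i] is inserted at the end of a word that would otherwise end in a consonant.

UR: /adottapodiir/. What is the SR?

Rule 1 (regressive voicing assimilation): no segment meets the environment; /adottapodiir/ is unchanged.
Rule 2 (degemination): /tt/ is a geminate; the first /t/ deletes. /adottapodiir/ → adotapodiir.
Rule 3 (intervocalic spirantization): /d/ is a stop between vowels /a/ and /o/, so it spirantizes to the fricative [z]. /t/ is a stop between vowels /o/ and /a/, so it spirantizes to the fricative [s]. /p/ is a stop between vowels /a/ and /o/, so it spirantizes to the fricative [f]. /d/ is a stop between vowels /o/ and /i/, so it spirantizes to the fricative [z]. /adotapodiir/ → azosafoziir.
Rule 4 (final i-epenthesis): the form ends in the consonant /r/, so [i] is inserted word-finally. /azosafoziir/ → azosafoziiri.

azosafoziiri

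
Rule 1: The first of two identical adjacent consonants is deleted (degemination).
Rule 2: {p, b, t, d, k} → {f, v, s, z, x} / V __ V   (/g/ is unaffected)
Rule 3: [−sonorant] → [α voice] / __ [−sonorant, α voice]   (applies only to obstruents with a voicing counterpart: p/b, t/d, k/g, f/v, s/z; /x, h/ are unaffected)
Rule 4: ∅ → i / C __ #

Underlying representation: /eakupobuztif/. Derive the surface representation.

eaxufovustifi

Rule 1 (degemination): no segment meets the environment; /eakupobuztif/ is unchanged.
Rule 2 (intervocalic spirantization): /k/ is a stop between vowels /a/ and /u/, so it spirantizes to the fricative [x]. /p/ is a stop between vowels /u/ and /o/, so it spirantizes to the fricative [f]. /b/ is a stop between vowels /o/ and /u/, so it spirantizes to the fricative [v]. /eakupobuztif/ → eaxufovuztif.
Rule 3 (regressive voicing assimilation): /z/ precedes the voiceless obstruent /t/, so it devoices to [s] by assimilation. /eaxufovuztif/ → eaxufovustif.
Rule 4 (final i-epenthesis): the form ends in the consonant /f/, so [i] is inserted word-finally. /eaxufovustif/ → eaxufovustifi.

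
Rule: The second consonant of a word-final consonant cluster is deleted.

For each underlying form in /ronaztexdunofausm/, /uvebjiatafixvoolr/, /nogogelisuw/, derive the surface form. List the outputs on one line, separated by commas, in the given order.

/ronaztexdunofausm/: /m/ is the second consonant of a word-final cluster /sm/, so it deletes. → [ronaztexdunofaus].
/uvebjiatafixvoolr/: /r/ is the second consonant of a word-final cluster /lr/, so it deletes. → [uvebjiatafixvool].
/nogogelisuw/: the rule's environment is not met; surfaces unchanged as [nogogelisuw].

ronaztexdunofaus, uvebjiatafixvool, nogogelisuw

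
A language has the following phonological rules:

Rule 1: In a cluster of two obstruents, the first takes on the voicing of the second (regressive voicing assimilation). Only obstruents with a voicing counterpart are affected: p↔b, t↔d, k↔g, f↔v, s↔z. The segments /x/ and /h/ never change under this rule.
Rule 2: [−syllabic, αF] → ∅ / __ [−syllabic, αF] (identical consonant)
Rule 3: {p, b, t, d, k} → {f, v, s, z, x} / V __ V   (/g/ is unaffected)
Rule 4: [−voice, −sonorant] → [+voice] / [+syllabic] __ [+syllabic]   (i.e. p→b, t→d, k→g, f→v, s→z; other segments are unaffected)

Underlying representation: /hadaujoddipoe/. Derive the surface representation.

Rule 1 (regressive voicing assimilation): no segment meets the environment; /hadaujoddipoe/ is unchanged.
Rule 2 (degemination): /dd/ is a geminate; the first /d/ deletes. /hadaujoddipoe/ → hadaujodipoe.
Rule 3 (intervocalic spirantization): /d/ is a stop between vowels /a/ and /a/, so it spirantizes to the fricative [z]. /d/ is a stop between vowels /o/ and /i/, so it spirantizes to the fricative [z]. /p/ is a stop between vowels /i/ and /o/, so it spirantizes to the fricative [f]. /hadaujodipoe/ → hazaujozifoe.
Rule 4 (intervocalic voicing): /f/ is a voiceless obstruent between vowels /i/ and /o/, so it voices to [v]. /hazaujozifoe/ → hazaujozivoe.

hazaujozivoe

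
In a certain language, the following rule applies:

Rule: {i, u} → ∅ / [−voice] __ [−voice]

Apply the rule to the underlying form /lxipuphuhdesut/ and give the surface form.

lxpphhdest

/i/ is a high vowel flanked by voiceless consonants /x/ and /p/, so it deletes.
/u/ is a high vowel flanked by voiceless consonants /p/ and /p/, so it deletes.
/u/ is a high vowel flanked by voiceless consonants /h/ and /h/, so it deletes.
/u/ is a high vowel flanked by voiceless consonants /s/ and /t/, so it deletes.
Surface form: [lxpphhdest].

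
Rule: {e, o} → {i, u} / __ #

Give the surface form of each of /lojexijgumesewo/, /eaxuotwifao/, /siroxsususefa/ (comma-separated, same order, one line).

/lojexijgumesewo/: /o/ is a mid vowel in word-final position, so it raises to [u]. → [lojexijgumesewu].
/eaxuotwifao/: /o/ is a mid vowel in word-final position, so it raises to [u]. → [eaxuotwifau].
/siroxsususefa/: the rule's environment is not met; surfaces unchanged as [siroxsususefa].

lojexijgumesewu, eaxuotwifau, siroxsususefa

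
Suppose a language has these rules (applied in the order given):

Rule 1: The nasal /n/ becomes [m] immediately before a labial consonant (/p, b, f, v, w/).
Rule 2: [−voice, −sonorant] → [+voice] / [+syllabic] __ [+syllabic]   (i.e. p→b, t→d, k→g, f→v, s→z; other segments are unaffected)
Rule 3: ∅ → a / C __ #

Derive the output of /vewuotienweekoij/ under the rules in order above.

Rule 1 (nasal place assimilation): /n/ precedes the labial consonant /w/, so it assimilates in place to [m]. /vewuotienweekoij/ → vewuotiemweekoij.
Rule 2 (intervocalic voicing): /t/ is a voiceless obstruent between vowels /o/ and /i/, so it voices to [d]. /k/ is a voiceless obstruent between vowels /e/ and /o/, so it voices to [g]. /vewuotiemweekoij/ → vewuodiemweegoij.
Rule 3 (final a-epenthesis): the form ends in the consonant /j/, so [a] is inserted word-finally. /vewuodiemweegoij/ → vewuodiemweegoija.

vewuodiemweegoija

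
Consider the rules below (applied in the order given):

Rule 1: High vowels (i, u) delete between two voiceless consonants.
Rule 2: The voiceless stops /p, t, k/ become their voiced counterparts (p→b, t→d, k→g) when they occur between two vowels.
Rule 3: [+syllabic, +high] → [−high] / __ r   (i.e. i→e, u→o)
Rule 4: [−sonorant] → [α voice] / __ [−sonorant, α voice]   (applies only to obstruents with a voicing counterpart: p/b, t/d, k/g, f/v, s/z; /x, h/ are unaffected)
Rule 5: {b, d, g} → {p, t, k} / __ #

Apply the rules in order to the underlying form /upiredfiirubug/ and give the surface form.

uberetfierubuk

Rule 1 (high vowel syncope): no segment meets the environment; /upiredfiirubug/ is unchanged.
Rule 2 (intervocalic voicing): /p/ is a voiceless stop between vowels /u/ and /i/, so it voices to [b]. /upiredfiirubug/ → ubiredfiirubug.
Rule 3 (pre-rhotic lowering): /i/ is a high vowel immediately before /r/, so it lowers to [e]. /i/ is a high vowel immediately before /r/, so it lowers to [e]. /ubiredfiirubug/ → uberedfierubug.
Rule 4 (regressive voicing assimilation): /d/ precedes the voiceless obstruent /f/, so it devoices to [t] by assimilation. /uberedfierubug/ → uberetfierubug.
Rule 5 (final devoicing): /g/ is a voiced stop in word-final position, so it devoices to [k]. /uberetfierubug/ → uberetfierubuk.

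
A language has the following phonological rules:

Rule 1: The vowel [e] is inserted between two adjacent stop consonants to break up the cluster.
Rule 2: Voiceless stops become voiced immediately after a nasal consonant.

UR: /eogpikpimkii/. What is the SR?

Rule 1 (stop-cluster e-epenthesis): /g/ and /p/ form a stop–stop cluster, so [e] is inserted between them. /k/ and /p/ form a stop–stop cluster, so [e] is inserted between them. /eogpikpimkii/ → eogepikepimkii.
Rule 2 (post-nasal voicing): /k/ is a voiceless stop immediately after the nasal /m/, so it voices to [g]. /eogepikepimkii/ → eogepikepimgii.

eogepikepimgii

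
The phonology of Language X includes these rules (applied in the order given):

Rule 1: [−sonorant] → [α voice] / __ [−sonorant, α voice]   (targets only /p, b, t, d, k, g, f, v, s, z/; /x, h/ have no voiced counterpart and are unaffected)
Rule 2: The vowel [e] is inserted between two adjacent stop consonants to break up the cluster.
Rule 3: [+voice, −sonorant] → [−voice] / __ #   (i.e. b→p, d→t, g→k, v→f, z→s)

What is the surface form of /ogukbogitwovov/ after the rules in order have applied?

Rule 1 (regressive voicing assimilation): /k/ precedes the voiced obstruent /b/, so it voices to [g] by assimilation. /ogukbogitwovov/ → ogugbogitwovov.
Rule 2 (stop-cluster e-epenthesis): /g/ and /b/ form a stop–stop cluster, so [e] is inserted between them. /ogugbogitwovov/ → ogugebogitwovov.
Rule 3 (final devoicing): /v/ is a voiced obstruent in word-final position, so it devoices to [f]. /ogugebogitwovov/ → ogugebogitwovof.

ogugebogitwovof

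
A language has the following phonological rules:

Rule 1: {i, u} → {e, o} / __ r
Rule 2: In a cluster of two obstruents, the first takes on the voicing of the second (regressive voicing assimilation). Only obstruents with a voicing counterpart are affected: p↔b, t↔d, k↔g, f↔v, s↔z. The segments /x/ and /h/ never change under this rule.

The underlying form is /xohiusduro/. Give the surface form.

xohiuzdoro

Rule 1 (pre-rhotic lowering): /u/ is a high vowel immediately before /r/, so it lowers to [o]. /xohiusduro/ → xohiusdoro.
Rule 2 (regressive voicing assimilation): /s/ precedes the voiced obstruent /d/, so it voices to [z] by assimilation. /xohiusdoro/ → xohiuzdoro.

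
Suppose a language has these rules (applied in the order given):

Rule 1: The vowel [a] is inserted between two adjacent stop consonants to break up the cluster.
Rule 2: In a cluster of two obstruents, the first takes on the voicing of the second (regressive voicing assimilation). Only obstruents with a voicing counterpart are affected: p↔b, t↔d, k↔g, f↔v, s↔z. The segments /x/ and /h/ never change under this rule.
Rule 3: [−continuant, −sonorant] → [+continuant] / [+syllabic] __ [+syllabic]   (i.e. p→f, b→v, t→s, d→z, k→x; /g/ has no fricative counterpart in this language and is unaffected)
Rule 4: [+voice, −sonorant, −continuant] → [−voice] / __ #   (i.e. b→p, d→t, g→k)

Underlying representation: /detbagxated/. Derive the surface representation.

Rule 1 (stop-cluster a-epenthesis): /t/ and /b/ form a stop–stop cluster, so [a] is inserted between them. /detbagxated/ → detabagxated.
Rule 2 (regressive voicing assimilation): /g/ precedes the voiceless obstruent /x/, so it devoices to [k] by assimilation. /detabagxated/ → detabakxated.
Rule 3 (intervocalic spirantization): /t/ is a stop between vowels /e/ and /a/, so it spirantizes to the fricative [s]. /b/ is a stop between vowels /a/ and /a/, so it spirantizes to the fricative [v]. /t/ is a stop between vowels /a/ and /e/, so it spirantizes to the fricative [s]. /detabakxated/ → desavakxased.
Rule 4 (final devoicing): /d/ is a voiced stop in word-final position, so it devoices to [t]. /desavakxased/ → desavakxaset.

desavakxaset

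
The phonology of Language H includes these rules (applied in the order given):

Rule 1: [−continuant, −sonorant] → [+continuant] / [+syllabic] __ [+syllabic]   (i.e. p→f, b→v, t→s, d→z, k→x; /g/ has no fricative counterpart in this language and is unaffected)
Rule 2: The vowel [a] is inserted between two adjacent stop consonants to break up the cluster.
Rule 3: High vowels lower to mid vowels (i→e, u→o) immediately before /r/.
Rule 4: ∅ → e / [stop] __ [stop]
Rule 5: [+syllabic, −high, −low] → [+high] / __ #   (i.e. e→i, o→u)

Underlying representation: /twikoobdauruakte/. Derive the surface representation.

Rule 1 (intervocalic spirantization): /k/ is a stop between vowels /i/ and /o/, so it spirantizes to the fricative [x]. /twikoobdauruakte/ → twixoobdauruakte.
Rule 2 (stop-cluster a-epenthesis): /b/ and /d/ form a stop–stop cluster, so [a] is inserted between them. /k/ and /t/ form a stop–stop cluster, so [a] is inserted between them. /twixoobdauruakte/ → twixoobadauruakate.
Rule 3 (pre-rhotic lowering): /u/ is a high vowel immediately before /r/, so it lowers to [o]. /twixoobadauruakate/ → twixoobadaoruakate.
Rule 4 (stop-cluster e-epenthesis): no segment meets the environment; /twixoobadaoruakate/ is unchanged.
Rule 5 (final vowel raising): /e/ is a mid vowel in word-final position, so it raises to [i]. /twixoobadaoruakate/ → twixoobadaoruakati.

twixoobadaoruakati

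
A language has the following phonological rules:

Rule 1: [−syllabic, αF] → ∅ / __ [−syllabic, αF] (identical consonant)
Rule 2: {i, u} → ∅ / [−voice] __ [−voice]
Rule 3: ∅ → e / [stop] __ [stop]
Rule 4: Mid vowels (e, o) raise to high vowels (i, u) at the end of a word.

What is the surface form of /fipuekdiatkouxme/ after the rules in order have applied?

Rule 1 (degemination): no segment meets the environment; /fipuekdiatkouxme/ is unchanged.
Rule 2 (high vowel syncope): /i/ is a high vowel flanked by voiceless consonants /f/ and /p/, so it deletes. /fipuekdiatkouxme/ → fpuekdiatkouxme.
Rule 3 (stop-cluster e-epenthesis): /k/ and /d/ form a stop–stop cluster, so [e] is inserted between them. /t/ and /k/ form a stop–stop cluster, so [e] is inserted between them. /fpuekdiatkouxme/ → fpuekediatekouxme.
Rule 4 (final vowel raising): /e/ is a mid vowel in word-final position, so it raises to [i]. /fpuekediatekouxme/ → fpuekediatekouxmi.

fpuekediatekouxmi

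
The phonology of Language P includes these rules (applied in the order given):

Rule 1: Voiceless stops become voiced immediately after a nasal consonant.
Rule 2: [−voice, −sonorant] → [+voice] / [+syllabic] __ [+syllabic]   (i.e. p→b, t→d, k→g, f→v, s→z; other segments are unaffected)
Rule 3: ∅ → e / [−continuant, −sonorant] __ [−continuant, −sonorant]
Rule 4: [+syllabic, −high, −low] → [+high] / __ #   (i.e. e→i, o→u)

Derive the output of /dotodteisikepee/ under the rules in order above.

dododeteizigebei

Rule 1 (post-nasal voicing): no segment meets the environment; /dotodteisikepee/ is unchanged.
Rule 2 (intervocalic voicing): /t/ is a voiceless obstruent between vowels /o/ and /o/, so it voices to [d]. /s/ is a voiceless obstruent between vowels /i/ and /i/, so it voices to [z]. /k/ is a voiceless obstruent between vowels /i/ and /e/, so it voices to [g]. /p/ is a voiceless obstruent between vowels /e/ and /e/, so it voices to [b]. /dotodteisikepee/ → dododteizigebee.
Rule 3 (stop-cluster e-epenthesis): /d/ and /t/ form a stop–stop cluster, so [e] is inserted between them. /dododteizigebee/ → dododeteizigebee.
Rule 4 (final vowel raising): /e/ is a mid vowel in word-final position, so it raises to [i]. /dododeteizigebee/ → dododeteizigebei.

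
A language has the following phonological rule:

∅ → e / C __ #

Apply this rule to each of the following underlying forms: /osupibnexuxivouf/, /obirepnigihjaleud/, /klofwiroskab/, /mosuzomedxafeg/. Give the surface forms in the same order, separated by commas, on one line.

osupibnexuxivoufe, obirepnigihjaleude, klofwiroskabe, mosuzomedxafege

/osupibnexuxivouf/: the form ends in the consonant /f/, so [e] is inserted word-finally. → [osupibnexuxivoufe].
/obirepnigihjaleud/: the form ends in the consonant /d/, so [e] is inserted word-finally. → [obirepnigihjaleude].
/klofwiroskab/: the form ends in the consonant /b/, so [e] is inserted word-finally. → [klofwiroskabe].
/mosuzomedxafeg/: the form ends in the consonant /g/, so [e] is inserted word-finally. → [mosuzomedxafege].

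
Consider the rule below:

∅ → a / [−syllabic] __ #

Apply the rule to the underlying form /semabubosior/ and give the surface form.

semabubosiora

the form ends in the consonant /r/, so [a] is inserted word-finally.
Surface form: [semabubosiora].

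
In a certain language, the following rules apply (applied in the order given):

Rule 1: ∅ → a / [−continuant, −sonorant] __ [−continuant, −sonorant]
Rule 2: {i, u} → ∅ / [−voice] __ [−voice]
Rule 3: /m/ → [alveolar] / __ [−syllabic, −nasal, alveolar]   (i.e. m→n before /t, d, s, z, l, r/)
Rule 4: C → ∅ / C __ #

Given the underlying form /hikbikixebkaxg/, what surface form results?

Rule 1 (stop-cluster a-epenthesis): /k/ and /b/ form a stop–stop cluster, so [a] is inserted between them. /b/ and /k/ form a stop–stop cluster, so [a] is inserted between them. /hikbikixebkaxg/ → hikabikixebakaxg.
Rule 2 (high vowel syncope): /i/ is a high vowel flanked by voiceless consonants /h/ and /k/, so it deletes. /i/ is a high vowel flanked by voiceless consonants /k/ and /x/, so it deletes. /hikabikixebakaxg/ → hkabikxebakaxg.
Rule 3 (nasal place assimilation): no segment meets the environment; /hkabikxebakaxg/ is unchanged.
Rule 4 (final cluster simplification): /g/ is the second consonant of a word-final cluster /xg/, so it deletes. /hkabikxebakaxg/ → hkabikxebakax.

hkabikxebakax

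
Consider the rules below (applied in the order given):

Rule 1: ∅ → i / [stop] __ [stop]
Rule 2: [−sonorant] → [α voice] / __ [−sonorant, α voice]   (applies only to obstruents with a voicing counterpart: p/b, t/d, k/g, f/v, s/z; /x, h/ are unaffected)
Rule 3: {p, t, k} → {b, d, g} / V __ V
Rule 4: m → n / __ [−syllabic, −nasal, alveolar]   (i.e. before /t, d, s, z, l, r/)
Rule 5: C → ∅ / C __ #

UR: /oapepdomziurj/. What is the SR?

oabebidonziur

Rule 1 (stop-cluster i-epenthesis): /p/ and /d/ form a stop–stop cluster, so [i] is inserted between them. /oapepdomziurj/ → oapepidomziurj.
Rule 2 (regressive voicing assimilation): no segment meets the environment; /oapepidomziurj/ is unchanged.
Rule 3 (intervocalic voicing): /p/ is a voiceless stop between vowels /a/ and /e/, so it voices to [b]. /p/ is a voiceless stop between vowels /e/ and /i/, so it voices to [b]. /oapepidomziurj/ → oabebidomziurj.
Rule 4 (nasal place assimilation): /m/ precedes the alveolar consonant /z/, so it assimilates in place to [n]. /oabebidomziurj/ → oabebidonziurj.
Rule 5 (final cluster simplification): /j/ is the second consonant of a word-final cluster /rj/, so it deletes. /oabebidonziurj/ → oabebidonziur.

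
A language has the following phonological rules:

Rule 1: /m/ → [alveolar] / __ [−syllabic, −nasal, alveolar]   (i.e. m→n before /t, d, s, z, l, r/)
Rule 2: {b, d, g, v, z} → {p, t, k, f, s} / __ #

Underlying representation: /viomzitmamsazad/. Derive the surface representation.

vionzitmansazat

Rule 1 (nasal place assimilation): /m/ precedes the alveolar consonant /z/, so it assimilates in place to [n]. /m/ precedes the alveolar consonant /s/, so it assimilates in place to [n]. /viomzitmamsazad/ → vionzitmansazad.
Rule 2 (final devoicing): /d/ is a voiced obstruent in word-final position, so it devoices to [t]. /vionzitmansazad/ → vionzitmansazat.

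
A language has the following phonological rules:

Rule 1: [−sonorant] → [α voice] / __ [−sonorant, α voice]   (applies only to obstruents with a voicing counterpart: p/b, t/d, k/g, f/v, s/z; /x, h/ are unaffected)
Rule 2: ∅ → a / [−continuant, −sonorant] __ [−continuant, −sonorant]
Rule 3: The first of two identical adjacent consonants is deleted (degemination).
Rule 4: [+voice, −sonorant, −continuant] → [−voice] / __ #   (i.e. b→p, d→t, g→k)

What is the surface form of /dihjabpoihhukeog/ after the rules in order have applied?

dihjapapoihukeok

Rule 1 (regressive voicing assimilation): /b/ precedes the voiceless obstruent /p/, so it devoices to [p] by assimilation. /dihjabpoihhukeog/ → dihjappoihhukeog.
Rule 2 (stop-cluster a-epenthesis): /p/ and /p/ form a stop–stop cluster, so [a] is inserted between them. /dihjappoihhukeog/ → dihjapapoihhukeog.
Rule 3 (degemination): /hh/ is a geminate; the first /h/ deletes. /dihjapapoihhukeog/ → dihjapapoihukeog.
Rule 4 (final devoicing): /g/ is a voiced stop in word-final position, so it devoices to [k]. /dihjapapoihukeog/ → dihjapapoihukeok.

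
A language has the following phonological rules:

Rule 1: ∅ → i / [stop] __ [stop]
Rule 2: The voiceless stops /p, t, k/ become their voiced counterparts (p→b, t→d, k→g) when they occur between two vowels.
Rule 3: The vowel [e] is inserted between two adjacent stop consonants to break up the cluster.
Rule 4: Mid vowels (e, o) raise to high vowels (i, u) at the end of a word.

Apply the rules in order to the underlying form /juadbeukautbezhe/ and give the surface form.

juadibeugaudibezhi

Rule 1 (stop-cluster i-epenthesis): /d/ and /b/ form a stop–stop cluster, so [i] is inserted between them. /t/ and /b/ form a stop–stop cluster, so [i] is inserted between them. /juadbeukautbezhe/ → juadibeukautibezhe.
Rule 2 (intervocalic voicing): /k/ is a voiceless stop between vowels /u/ and /a/, so it voices to [g]. /t/ is a voiceless stop between vowels /u/ and /i/, so it voices to [d]. /juadibeukautibezhe/ → juadibeugaudibezhe.
Rule 3 (stop-cluster e-epenthesis): no segment meets the environment; /juadibeugaudibezhe/ is unchanged.
Rule 4 (final vowel raising): /e/ is a mid vowel in word-final position, so it raises to [i]. /juadibeugaudibezhe/ → juadibeugaudibezhi.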